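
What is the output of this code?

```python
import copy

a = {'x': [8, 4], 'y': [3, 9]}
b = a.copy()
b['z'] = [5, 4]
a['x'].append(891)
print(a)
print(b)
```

Key concept: shallow copy of dict with mutable values.
Step by step:
`a = {'x': [8, 4], 'y': [3, 9]}` → a = {'x': [8, 4], 'y': [3, 9]}
`b = a.copy()` → b = {'x': [8, 4], 'y': [3, 9]}
`b['z'] = [5, 4]` → b = {'x': [8, 4], 'y': [3, 9], 'z': [5, 4]}
`a['x'].append(891)` → a = {'x': [8, 4, 891], 'y': [3, 9]}; b = {'x': [8, 4, 891], 'y': [3, 9], 'z': [5, 4]}
`print(a)` → prints {'x': [8, 4, 891], 'y': [3, 9]}
`print(b)` → prints {'x': [8, 4, 891], 'y': [3, 9], 'z': [5, 4]}

Answer:
{'x': [8, 4, 891], 'y': [3, 9]}
{'x': [8, 4, 891], 'y': [3, 9], 'z': [5, 4]}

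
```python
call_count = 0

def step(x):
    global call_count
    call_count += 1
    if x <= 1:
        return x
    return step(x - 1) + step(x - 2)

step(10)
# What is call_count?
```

Calls(x) = 1 + Calls(x-1) + Calls(x-2); Calls(0)=Calls(1)=1. For x=10 this gives 177.

Answer: 177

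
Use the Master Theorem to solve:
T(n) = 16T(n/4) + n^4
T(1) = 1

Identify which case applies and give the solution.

a=16, b=4, f(n)=n^4. log_4(16) = 2. Since c=4 > 2 and the regularity condition holds (16(n/4)^4 = (16/4^4)n^4 with 16/4^4 < 1), Case 3 applies: T(n) = Θ(f(n)) = O(n^4).

Answer: O(n^4) - Case 3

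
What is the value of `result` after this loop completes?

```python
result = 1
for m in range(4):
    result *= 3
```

3^4 = 81
`result` takes the values: 1 → 3 → 9 → 27 → 81

Answer: 81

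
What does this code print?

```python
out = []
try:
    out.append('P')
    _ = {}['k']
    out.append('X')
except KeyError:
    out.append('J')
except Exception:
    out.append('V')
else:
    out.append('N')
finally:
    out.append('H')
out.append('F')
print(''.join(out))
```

Execution trace: 'P' (try body) → 'J' (except KeyError) → 'H' (finally) → 'F' (after the try/except). Output: PJHF

Answer: PJHF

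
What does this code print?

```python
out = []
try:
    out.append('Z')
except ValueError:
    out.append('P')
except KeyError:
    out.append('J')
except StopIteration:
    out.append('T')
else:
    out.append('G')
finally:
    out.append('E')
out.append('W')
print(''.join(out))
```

Execution trace: 'Z' (try body, no exception) → 'G' (else) → 'E' (finally) → 'W' (after the try/except). Output: ZGEW

Answer: ZGEW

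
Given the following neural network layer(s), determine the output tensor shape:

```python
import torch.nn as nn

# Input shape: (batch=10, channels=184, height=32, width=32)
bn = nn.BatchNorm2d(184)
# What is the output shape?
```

Input: (10, 184, 32, 32) -> Output: (10, 184, 32, 32)

Answer: (10, 184, 32, 32)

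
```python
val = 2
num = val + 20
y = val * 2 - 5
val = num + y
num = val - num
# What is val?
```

Trace:
`val = 2` → val = 2
`num = val + 20` → num = 22
`y = val * 2 - 5` → y = -1
`val = num + y` → val = 21
`num = val - num` → num = -1
So val = 21

Answer: 21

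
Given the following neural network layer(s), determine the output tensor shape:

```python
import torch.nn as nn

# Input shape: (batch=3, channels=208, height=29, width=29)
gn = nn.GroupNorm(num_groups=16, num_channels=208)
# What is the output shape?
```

Input: (3, 208, 29, 29) -> Output: (3, 208, 29, 29)

Answer: (3, 208, 29, 29)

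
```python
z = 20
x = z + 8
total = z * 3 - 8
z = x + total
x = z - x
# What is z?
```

Trace:
`z = 20` → z = 20
`x = z + 8` → x = 28
`total = z * 3 - 8` → total = 52
`z = x + total` → z = 80
`x = z - x` → x = 52
So z = 80

Answer: 80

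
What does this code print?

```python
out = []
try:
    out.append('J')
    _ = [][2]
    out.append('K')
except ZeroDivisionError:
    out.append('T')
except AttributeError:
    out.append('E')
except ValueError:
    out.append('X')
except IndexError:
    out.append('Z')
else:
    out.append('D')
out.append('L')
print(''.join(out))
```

Execution trace: 'J' (try body) → 'Z' (except IndexError) → 'L' (after the try/except). Output: JZL

Answer: JZL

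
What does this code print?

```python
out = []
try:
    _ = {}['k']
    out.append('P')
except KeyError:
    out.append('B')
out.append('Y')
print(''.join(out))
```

Execution trace: 'B' (except KeyError) → 'Y' (after the try/except). Output: BY

Answer: BY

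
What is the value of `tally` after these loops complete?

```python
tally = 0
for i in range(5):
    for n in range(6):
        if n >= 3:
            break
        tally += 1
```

Inner breaks at 3, outer runs 5 times
`tally` takes the values: 0 → 1 → 2 → 3 → 4 → 5 → 6 → 7 → 8 → 9 → 10 → 11 → 12 → 13 → 14 → 15

Answer: 15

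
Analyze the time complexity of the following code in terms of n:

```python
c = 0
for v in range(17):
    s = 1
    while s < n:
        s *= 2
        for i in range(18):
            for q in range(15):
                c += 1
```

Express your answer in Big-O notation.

Each loop level contributes: 1 × log n × 1 × 1. Multiplying the contributions gives O(log n).

Answer: O(log n)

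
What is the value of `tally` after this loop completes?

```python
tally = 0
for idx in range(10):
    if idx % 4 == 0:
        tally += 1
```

Count numbers divisible by 4 in range(10)
`tally` takes the values: 0 → 1 → 2 → 3

Answer: 3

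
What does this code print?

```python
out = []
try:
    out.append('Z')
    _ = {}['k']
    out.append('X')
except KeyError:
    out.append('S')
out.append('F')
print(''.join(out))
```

Execution trace: 'Z' (try body) → 'S' (except KeyError) → 'F' (after the try/except). Output: ZSF

Answer: ZSF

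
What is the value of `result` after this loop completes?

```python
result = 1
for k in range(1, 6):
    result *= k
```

5! = 120
`result` takes the values: 1 → 2 → 6 → 24 → 120

Answer: 120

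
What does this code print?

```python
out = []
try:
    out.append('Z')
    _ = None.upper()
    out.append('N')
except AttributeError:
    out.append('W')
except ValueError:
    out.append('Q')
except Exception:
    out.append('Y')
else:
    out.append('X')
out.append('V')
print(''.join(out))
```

Execution trace: 'Z' (try body) → 'W' (except AttributeError) → 'V' (after the try/except). Output: ZWV

Answer: ZWV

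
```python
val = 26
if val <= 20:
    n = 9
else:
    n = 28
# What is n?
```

Trace:
`val = 26` → val = 26
`if val <= 20: ...` → val <= 20 is False, take else branch → n = 28
So n = 28

Answer: 28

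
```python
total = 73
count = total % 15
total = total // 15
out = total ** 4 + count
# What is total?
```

Trace:
`total = 73` → total = 73
`count = total % 15` → count = 13
`total = total // 15` → total = 4
`out = total ** 4 + count` → out = 269
So total = 4

Answer: 4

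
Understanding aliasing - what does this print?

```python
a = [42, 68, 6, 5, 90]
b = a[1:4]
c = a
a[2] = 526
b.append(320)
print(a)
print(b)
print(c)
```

Key concept: slice vs alias.
Step by step:
`a = [42, 68, 6, 5, 90]` → a = [42, 68, 6, 5, 90]
`b = a[1:4]` → b = [68, 6, 5]
`c = a` → c = [42, 68, 6, 5, 90] (same object as a)
`a[2] = 526` → a = [42, 68, 526, 5, 90] (same object as c); c = [42, 68, 526, 5, 90] (same object as a)
`b.append(320)` → b = [68, 6, 5, 320]
`print(a)` → prints [42, 68, 526, 5, 90]
`print(b)` → prints [68, 6, 5, 320]
`print(c)` → prints [42, 68, 526, 5, 90]

Answer:
[42, 68, 526, 5, 90]
[68, 6, 5, 320]
[42, 68, 526, 5, 90]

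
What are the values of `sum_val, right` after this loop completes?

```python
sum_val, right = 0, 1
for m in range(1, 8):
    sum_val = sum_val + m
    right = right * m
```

Sum and factorial of 1 to 7
`sum_val, right` takes the values: (0, 1) → (1, 1) → (3, 1) → (3, 2) → (6, 2) → (6, 6) → (10, 6) → (10, 24) → (15, 24) → (15, 120) → (21, 120) → (21, 720) → (28, 720) → (28, 5040)

Answer: 28, 5040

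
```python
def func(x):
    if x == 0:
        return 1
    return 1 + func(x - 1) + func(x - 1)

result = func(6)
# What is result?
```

func(x) = 1 + 2·func(x-1), func(0)=1. Closed form: (1+1)·2^6 - 1 = 127.

Answer: 127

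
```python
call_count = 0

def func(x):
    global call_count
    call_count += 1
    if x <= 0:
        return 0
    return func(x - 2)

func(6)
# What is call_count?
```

Linear recursion stepping by 2: 4 calls from x=6 down to ≤0.

Answer: 4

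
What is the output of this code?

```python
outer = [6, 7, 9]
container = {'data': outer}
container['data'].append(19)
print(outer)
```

Key concept: dict holds reference to list.
Step by step:
`outer = [6, 7, 9]` → outer = [6, 7, 9]
`container = {'data': outer}` → container = {'data': [6, 7, 9]}
`container['data'].append(19)` → outer = [6, 7, 9, 19]; container = {'data': [6, 7, 9, 19]}
`print(outer)` → prints [6, 7, 9, 19]

Answer: [6, 7, 9, 19]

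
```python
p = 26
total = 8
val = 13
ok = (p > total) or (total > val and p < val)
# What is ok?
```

Trace:
`p = 26` → p = 26
`total = 8` → total = 8
`val = 13` → val = 13
`ok = (p > total) or (total > val and p < val)` → ok = True
So ok = True

Answer: True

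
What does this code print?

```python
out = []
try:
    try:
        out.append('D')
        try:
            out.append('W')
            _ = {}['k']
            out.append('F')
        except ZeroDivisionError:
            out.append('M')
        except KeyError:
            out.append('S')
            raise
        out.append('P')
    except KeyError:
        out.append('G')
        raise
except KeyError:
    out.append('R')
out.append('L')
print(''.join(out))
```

Execution trace: 'D' (try body) → 'W' (inner try body) → 'S' (inner except KeyError) → 'G' (except KeyError) → 'R' (outer except KeyError) → 'L' (after the try/except). Output: DWSGRL

Answer: DWSGRL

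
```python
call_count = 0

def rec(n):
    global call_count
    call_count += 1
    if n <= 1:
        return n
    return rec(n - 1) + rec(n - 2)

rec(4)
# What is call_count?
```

Calls(n) = 1 + Calls(n-1) + Calls(n-2); Calls(0)=Calls(1)=1. For n=4 this gives 9.

Answer: 9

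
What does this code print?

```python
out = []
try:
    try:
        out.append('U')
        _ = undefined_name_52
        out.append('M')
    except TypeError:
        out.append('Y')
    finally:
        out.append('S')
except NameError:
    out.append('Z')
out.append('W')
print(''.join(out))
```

Execution trace: 'U' (try body) → 'S' (finally) → 'Z' (outer except NameError) → 'W' (after the try/except). Output: USZW

Answer: USZW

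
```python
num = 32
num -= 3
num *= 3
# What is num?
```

Trace:
`num = 32` → num = 32
`num -= 3` → num = 29
`num *= 3` → num = 87
So num = 87

Answer: 87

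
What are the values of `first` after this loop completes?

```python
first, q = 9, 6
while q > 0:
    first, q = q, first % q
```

GCD of 9 and 6
`first` takes the values: 9 → 6 → 3

Answer: 3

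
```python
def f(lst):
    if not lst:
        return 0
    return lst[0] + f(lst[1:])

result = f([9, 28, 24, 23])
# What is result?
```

9 + 28 + 24 + 23 + 0 = 84

Answer: 84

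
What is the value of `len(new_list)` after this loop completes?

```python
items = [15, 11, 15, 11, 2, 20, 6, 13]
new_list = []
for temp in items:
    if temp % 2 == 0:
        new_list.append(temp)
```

Count even numbers in [15, 11, 15, 11, 2, 20, 6, 13]
`new_list` takes the values: [] → [2] → [2, 20] → [2, 20, 6]
So `len(new_list)` = 3

Answer: 3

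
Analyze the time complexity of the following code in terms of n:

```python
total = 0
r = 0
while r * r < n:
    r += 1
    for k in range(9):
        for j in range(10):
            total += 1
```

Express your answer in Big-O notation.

Each loop level contributes: √n × 1 × 1. Multiplying the contributions gives O(√n).

Answer: O(√n)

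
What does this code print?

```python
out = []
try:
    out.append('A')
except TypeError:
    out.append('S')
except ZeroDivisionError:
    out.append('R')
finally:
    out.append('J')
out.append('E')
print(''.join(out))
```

Execution trace: 'A' (try body, no exception) → 'J' (finally) → 'E' (after the try/except). Output: AJE

Answer: AJE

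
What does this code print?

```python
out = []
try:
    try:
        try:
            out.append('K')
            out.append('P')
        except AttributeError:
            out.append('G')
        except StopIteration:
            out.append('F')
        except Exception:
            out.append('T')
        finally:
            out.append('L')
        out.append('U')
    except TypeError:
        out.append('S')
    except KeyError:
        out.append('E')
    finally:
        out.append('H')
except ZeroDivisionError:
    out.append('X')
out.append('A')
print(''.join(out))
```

Execution trace: 'K' (inner try body) → 'P' (inner try body, no exception) → 'L' (inner finally) → 'U' (try body, no exception) → 'H' (finally) → 'A' (after the try/except). Output: KPLUHA

Answer: KPLUHA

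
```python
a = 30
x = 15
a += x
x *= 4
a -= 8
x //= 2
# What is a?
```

Trace:
`a = 30` → a = 30
`x = 15` → x = 15
`a += x` → a = 45
`x *= 4` → x = 60
`a -= 8` → a = 37
`x //= 2` → x = 30
So a = 37

Answer: 37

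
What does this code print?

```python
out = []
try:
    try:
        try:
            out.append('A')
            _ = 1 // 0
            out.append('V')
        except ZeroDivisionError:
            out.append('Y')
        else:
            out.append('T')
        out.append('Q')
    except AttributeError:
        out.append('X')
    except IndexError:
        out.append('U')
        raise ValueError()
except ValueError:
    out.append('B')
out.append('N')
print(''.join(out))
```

Execution trace: 'A' (inner try body) → 'Y' (inner except ZeroDivisionError) → 'Q' (try body, no exception) → 'N' (after the try/except). Output: AYQN

Answer: AYQN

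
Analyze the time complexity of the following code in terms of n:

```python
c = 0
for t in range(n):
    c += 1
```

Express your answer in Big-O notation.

Each loop level contributes: n. Multiplying the contributions gives O(n).

Answer: O(n)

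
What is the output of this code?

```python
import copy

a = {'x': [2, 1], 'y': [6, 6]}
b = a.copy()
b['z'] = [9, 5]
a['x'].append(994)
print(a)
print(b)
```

Key concept: shallow copy of dict with mutable values.
Step by step:
`a = {'x': [2, 1], 'y': [6, 6]}` → a = {'x': [2, 1], 'y': [6, 6]}
`b = a.copy()` → b = {'x': [2, 1], 'y': [6, 6]}
`b['z'] = [9, 5]` → b = {'x': [2, 1], 'y': [6, 6], 'z': [9, 5]}
`a['x'].append(994)` → a = {'x': [2, 1, 994], 'y': [6, 6]}; b = {'x': [2, 1, 994], 'y': [6, 6], 'z': [9, 5]}
`print(a)` → prints {'x': [2, 1, 994], 'y': [6, 6]}
`print(b)` → prints {'x': [2, 1, 994], 'y': [6, 6], 'z': [9, 5]}

Answer:
{'x': [2, 1, 994], 'y': [6, 6]}
{'x': [2, 1, 994], 'y': [6, 6], 'z': [9, 5]}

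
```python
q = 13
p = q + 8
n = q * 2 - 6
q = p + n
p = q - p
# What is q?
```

Trace:
`q = 13` → q = 13
`p = q + 8` → p = 21
`n = q * 2 - 6` → n = 20
`q = p + n` → q = 41
`p = q - p` → p = 20
So q = 41

Answer: 41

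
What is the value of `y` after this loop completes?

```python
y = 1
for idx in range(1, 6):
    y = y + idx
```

Start at 1, add 1 through 5
`y` takes the values: 1 → 2 → 4 → 7 → 11 → 16

Answer: 16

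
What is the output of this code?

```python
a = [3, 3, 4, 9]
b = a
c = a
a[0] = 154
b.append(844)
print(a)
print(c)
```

Key concept: multiple aliases.
Step by step:
`a = [3, 3, 4, 9]` → a = [3, 3, 4, 9]
`b = a` → b = [3, 3, 4, 9] (same object as a)
`c = a` → c = [3, 3, 4, 9] (same object as a, b)
`a[0] = 154` → a = [154, 3, 4, 9] (same object as b, c); b = [154, 3, 4, 9] (same object as a, c); c = [154, 3, 4, 9] (same object as a, b)
`b.append(844)` → a = [154, 3, 4, 9, 844] (same object as b, c); b = [154, 3, 4, 9, 844] (same object as a, c); c = [154, 3, 4, 9, 844] (same object as a, b)
`print(a)` → prints [154, 3, 4, 9, 844]
`print(c)` → prints [154, 3, 4, 9, 844]

Answer:
[154, 3, 4, 9, 844]
[154, 3, 4, 9, 844]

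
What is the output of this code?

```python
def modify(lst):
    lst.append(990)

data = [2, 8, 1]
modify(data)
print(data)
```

Key concept: function modifies passed list.
Step by step:
`data = [2, 8, 1]` → data = [2, 8, 1]
`modify(data)` → data = [2, 8, 1, 990]
`print(data)` → prints [2, 8, 1, 990]

Answer: [2, 8, 1, 990]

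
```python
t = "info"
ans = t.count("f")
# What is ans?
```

Trace:
`t = "info"` → t = 'info'
`ans = t.count("f")` → ans = 1
So ans = 1

Answer: 1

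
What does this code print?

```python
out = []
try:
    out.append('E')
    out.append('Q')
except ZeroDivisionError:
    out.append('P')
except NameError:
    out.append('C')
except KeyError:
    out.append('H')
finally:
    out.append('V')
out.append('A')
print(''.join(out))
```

Execution trace: 'E' (try body) → 'Q' (try body, no exception) → 'V' (finally) → 'A' (after the try/except). Output: EQVA

Answer: EQVA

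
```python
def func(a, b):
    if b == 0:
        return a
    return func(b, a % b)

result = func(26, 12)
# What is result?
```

func(26, 12) -> func(12, 2) -> func(2, 0) -> 2

Answer: 2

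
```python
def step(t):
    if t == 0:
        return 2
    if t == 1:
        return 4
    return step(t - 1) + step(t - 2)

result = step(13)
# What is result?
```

Build up from base cases: step(0)=2, step(1)=4, step(2)=6, step(3)=10, step(4)=16, step(5)=26, step(6)=42, ..., step(13)=1220

Answer: 1220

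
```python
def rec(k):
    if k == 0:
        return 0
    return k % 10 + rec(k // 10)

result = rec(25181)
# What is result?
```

Sum of digits of 25181: 1 + 8 + 1 + 5 + 2 = 17

Answer: 17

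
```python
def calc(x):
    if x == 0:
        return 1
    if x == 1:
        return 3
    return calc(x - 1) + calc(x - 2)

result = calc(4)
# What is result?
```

Build up from base cases: calc(0)=1, calc(1)=3, calc(2)=4, calc(3)=7, calc(4)=11

Answer: 11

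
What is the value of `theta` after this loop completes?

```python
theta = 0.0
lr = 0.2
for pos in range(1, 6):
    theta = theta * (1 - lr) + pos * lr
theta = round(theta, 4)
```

Moving average with lr=0.2
`theta` takes the values: 0.0 → 0.2 → 0.56 → 1.048 → 1.6384 → 2.31072 → 2.3107

Answer: 2.3107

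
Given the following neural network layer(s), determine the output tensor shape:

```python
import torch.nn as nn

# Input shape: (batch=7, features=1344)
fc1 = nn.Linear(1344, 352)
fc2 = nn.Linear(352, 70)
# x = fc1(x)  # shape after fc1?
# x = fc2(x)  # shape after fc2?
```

Input: (7, 1344) -> after fc1: (7, 352) -> Output: (7, 70)

Answer: (7, 70)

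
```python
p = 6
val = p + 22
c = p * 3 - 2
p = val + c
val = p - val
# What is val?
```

Trace:
`p = 6` → p = 6
`val = p + 22` → val = 28
`c = p * 3 - 2` → c = 16
`p = val + c` → p = 44
`val = p - val` → val = 16
So val = 16

Answer: 16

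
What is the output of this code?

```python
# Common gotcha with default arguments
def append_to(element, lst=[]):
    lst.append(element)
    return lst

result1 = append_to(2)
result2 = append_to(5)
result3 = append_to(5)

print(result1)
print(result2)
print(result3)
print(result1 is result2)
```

Key concept: mutable default argument gotcha.
Step by step:
`result1 = append_to(2)` → result1 = [2]
`result2 = append_to(5)` → result1 = [2, 5] (same object as result2); result2 = [2, 5] (same object as result1)
`result3 = append_to(5)` → result1 = [2, 5, 5] (same object as result2, result3); result2 = [2, 5, 5] (same object as result1, result3); result3 = [2, 5, 5] (same object as result1, result2)
`print(result1)` → prints [2, 5, 5]
`print(result2)` → prints [2, 5, 5]
`print(result3)` → prints [2, 5, 5]
`print(result1 is result2)` → prints True

Answer:
[2, 5, 5]
[2, 5, 5]
[2, 5, 5]
True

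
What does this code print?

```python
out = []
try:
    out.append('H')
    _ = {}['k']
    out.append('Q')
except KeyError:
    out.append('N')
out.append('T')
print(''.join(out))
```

Execution trace: 'H' (try body) → 'N' (except KeyError) → 'T' (after the try/except). Output: HNT

Answer: HNT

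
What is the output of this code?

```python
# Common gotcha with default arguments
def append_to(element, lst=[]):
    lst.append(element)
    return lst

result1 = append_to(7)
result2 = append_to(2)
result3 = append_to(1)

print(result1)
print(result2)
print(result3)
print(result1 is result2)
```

Key concept: mutable default argument gotcha.
Step by step:
`result1 = append_to(7)` → result1 = [7]
`result2 = append_to(2)` → result1 = [7, 2] (same object as result2); result2 = [7, 2] (same object as result1)
`result3 = append_to(1)` → result1 = [7, 2, 1] (same object as result2, result3); result2 = [7, 2, 1] (same object as result1, result3); result3 = [7, 2, 1] (same object as result1, result2)
`print(result1)` → prints [7, 2, 1]
`print(result2)` → prints [7, 2, 1]
`print(result3)` → prints [7, 2, 1]
`print(result1 is result2)` → prints True

Answer:
[7, 2, 1]
[7, 2, 1]
[7, 2, 1]
True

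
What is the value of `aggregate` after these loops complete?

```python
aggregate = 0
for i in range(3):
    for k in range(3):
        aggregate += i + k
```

Sum of all i+k for i,k in 3x3
`aggregate` takes the values: 0 → 1 → 3 → 4 → 6 → 9 → 11 → 14 → 18

Answer: 18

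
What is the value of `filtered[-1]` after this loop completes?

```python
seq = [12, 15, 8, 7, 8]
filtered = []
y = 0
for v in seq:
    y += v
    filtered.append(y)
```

Cumulative sum ends at 50
`filtered` takes the values: [] → [12] → [12, 27] → [12, 27, 35] → [12, 27, 35, 42] → [12, 27, 35, 42, 50]
So `filtered[-1]` = 50

Answer: 50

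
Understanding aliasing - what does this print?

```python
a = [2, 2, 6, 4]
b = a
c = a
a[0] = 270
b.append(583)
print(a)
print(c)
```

Key concept: multiple aliases.
Step by step:
`a = [2, 2, 6, 4]` → a = [2, 2, 6, 4]
`b = a` → b = [2, 2, 6, 4] (same object as a)
`c = a` → c = [2, 2, 6, 4] (same object as a, b)
`a[0] = 270` → a = [270, 2, 6, 4] (same object as b, c); b = [270, 2, 6, 4] (same object as a, c); c = [270, 2, 6, 4] (same object as a, b)
`b.append(583)` → a = [270, 2, 6, 4, 583] (same object as b, c); b = [270, 2, 6, 4, 583] (same object as a, c); c = [270, 2, 6, 4, 583] (same object as a, b)
`print(a)` → prints [270, 2, 6, 4, 583]
`print(c)` → prints [270, 2, 6, 4, 583]

Answer:
[270, 2, 6, 4, 583]
[270, 2, 6, 4, 583]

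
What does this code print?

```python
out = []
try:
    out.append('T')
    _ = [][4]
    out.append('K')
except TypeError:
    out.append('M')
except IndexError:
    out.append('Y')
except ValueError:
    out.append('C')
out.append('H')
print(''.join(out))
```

Execution trace: 'T' (try body) → 'Y' (except IndexError) → 'H' (after the try/except). Output: TYH

Answer: TYH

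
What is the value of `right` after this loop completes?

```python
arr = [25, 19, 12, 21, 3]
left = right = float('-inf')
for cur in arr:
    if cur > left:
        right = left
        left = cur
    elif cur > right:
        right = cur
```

Second largest (with repeats) in [25, 19, 12, 21, 3]
`right` takes the values: -inf → 19 → 21

Answer: 21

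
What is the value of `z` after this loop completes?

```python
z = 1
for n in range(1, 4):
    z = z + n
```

Start at 1, add 1 through 3
`z` takes the values: 1 → 2 → 4 → 7

Answer: 7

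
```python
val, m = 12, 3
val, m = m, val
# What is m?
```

Trace:
`val, m = 12, 3` → val = 12; m = 3
`val, m = m, val` → val = 3; m = 12
So m = 12

Answer: 12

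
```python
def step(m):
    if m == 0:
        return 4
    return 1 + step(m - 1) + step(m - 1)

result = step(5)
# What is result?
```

step(m) = 1 + 2·step(m-1), step(0)=4. Closed form: (4+1)·2^5 - 1 = 159.

Answer: 159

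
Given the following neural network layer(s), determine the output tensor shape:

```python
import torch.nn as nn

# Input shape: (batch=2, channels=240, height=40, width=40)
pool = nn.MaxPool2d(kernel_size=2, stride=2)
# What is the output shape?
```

Input: (2, 240, 40, 40) -> Output: (2, 240, 20, 20)

Answer: (2, 240, 20, 20)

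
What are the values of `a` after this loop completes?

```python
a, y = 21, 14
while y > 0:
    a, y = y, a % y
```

GCD of 21 and 14
`a` takes the values: 21 → 14 → 7

Answer: 7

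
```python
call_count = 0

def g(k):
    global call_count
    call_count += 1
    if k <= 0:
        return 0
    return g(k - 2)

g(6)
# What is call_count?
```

Linear recursion stepping by 2: 4 calls from k=6 down to ≤0.

Answer: 4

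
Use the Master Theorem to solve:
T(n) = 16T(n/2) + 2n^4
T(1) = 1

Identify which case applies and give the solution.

a=16, b=2, f(n)=2n^4. log_2(16) = 4. Since c=4 = 4, Case 2 applies: T(n) = Θ(n^log_b(a) · log n) = O(n^4 log n).

Answer: O(n^4 log n) - Case 2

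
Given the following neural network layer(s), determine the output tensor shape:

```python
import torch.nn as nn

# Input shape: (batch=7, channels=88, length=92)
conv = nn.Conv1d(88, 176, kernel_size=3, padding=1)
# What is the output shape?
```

Input: (7, 88, 92) -> Output: (7, 176, 92)

Answer: (7, 176, 92)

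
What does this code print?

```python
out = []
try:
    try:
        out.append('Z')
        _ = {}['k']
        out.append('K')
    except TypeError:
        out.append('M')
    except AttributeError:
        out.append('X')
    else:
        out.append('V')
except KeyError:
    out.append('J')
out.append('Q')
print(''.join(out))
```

Execution trace: 'Z' (try body) → 'J' (outer except KeyError) → 'Q' (after the try/except). Output: ZJQ

Answer: ZJQ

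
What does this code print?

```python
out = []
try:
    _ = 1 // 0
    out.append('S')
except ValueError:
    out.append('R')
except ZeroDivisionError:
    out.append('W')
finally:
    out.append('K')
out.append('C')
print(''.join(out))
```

Execution trace: 'W' (except ZeroDivisionError) → 'K' (finally) → 'C' (after the try/except). Output: WKC

Answer: WKC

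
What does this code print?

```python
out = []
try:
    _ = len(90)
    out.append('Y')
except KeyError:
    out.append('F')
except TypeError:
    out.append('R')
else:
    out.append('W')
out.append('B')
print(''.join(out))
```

Execution trace: 'R' (except TypeError) → 'B' (after the try/except). Output: RB

Answer: RB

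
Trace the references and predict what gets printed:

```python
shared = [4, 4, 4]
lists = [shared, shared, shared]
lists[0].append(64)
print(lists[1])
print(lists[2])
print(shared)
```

Key concept: list of same reference.
Step by step:
`shared = [4, 4, 4]` → shared = [4, 4, 4]
`lists = [shared, shared, shared]` → lists = [[4, 4, 4], [4, 4, 4], [4, 4, 4]]
`lists[0].append(64)` → shared = [4, 4, 4, 64]; lists = [[4, 4, 4, 64], [4, 4, 4, 64], [4, 4, 4, 64]]
`print(lists[1])` → prints [4, 4, 4, 64]
`print(lists[2])` → prints [4, 4, 4, 64]
`print(shared)` → prints [4, 4, 4, 64]

Answer:
[4, 4, 4, 64]
[4, 4, 4, 64]
[4, 4, 4, 64]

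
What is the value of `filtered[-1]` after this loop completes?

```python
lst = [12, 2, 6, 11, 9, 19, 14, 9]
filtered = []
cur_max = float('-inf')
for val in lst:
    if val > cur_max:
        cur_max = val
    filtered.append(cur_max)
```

Running max ends at 19
`filtered` takes the values: [] → [12] → [12, 12] → [12, 12, 12] → [12, 12, 12, 12] → [12, 12, 12, 12, 12] → [12, 12, 12, 12, 12, 19] → [12, 12, 12, 12, 12, 19, 19] → [12, 12, 12, 12, 12, 19, 19, 19]
So `filtered[-1]` = 19

Answer: 19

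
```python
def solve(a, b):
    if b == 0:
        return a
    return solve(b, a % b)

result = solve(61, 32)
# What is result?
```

solve(61, 32) -> solve(32, 29) -> solve(29, 3) -> solve(3, 2) -> solve(2, 1) -> solve(1, 0) -> 1

Answer: 1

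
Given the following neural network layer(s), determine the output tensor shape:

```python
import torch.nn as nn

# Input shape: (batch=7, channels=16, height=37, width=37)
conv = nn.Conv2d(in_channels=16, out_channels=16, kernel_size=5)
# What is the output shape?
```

Input: (7, 16, 37, 37) -> Output: (7, 16, 33, 33)

Answer: (7, 16, 33, 33)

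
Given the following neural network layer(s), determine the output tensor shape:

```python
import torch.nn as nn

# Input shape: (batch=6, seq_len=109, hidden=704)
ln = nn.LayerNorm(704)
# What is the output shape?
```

Input: (6, 109, 704) -> Output: (6, 109, 704)

Answer: (6, 109, 704)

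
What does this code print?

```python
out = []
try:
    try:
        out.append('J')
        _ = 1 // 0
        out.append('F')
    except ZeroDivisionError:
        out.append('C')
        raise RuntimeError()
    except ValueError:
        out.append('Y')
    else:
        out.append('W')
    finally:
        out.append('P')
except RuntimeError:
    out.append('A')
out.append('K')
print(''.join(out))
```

Execution trace: 'J' (try body) → 'C' (except ZeroDivisionError) → 'P' (finally) → 'A' (outer except RuntimeError) → 'K' (after the try/except). Output: JCPAK

Answer: JCPAK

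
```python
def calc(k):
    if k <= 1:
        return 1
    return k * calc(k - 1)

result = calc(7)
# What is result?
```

calc(7) = 7 * 6 * 5 * 4 * 3 * 2 * 1 = 5040

Answer: 5040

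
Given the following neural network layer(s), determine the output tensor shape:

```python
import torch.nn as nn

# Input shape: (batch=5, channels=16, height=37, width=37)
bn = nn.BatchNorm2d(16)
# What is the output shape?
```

Input: (5, 16, 37, 37) -> Output: (5, 16, 37, 37)

Answer: (5, 16, 37, 37)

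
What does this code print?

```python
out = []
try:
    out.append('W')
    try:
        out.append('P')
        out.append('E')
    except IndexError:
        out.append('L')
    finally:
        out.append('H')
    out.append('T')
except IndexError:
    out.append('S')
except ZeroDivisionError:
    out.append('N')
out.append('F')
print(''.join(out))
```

Execution trace: 'W' (try body) → 'P' (inner try body) → 'E' (inner try body, no exception) → 'H' (inner finally) → 'T' (try body, no exception) → 'F' (after the try/except). Output: WPEHTF

Answer: WPEHTF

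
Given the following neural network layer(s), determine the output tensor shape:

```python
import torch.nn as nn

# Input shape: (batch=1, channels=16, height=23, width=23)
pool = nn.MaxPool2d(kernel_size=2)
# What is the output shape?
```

Input: (1, 16, 23, 23) -> Output: (1, 16, 11, 11)

Answer: (1, 16, 11, 11)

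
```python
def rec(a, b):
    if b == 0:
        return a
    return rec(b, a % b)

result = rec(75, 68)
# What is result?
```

rec(75, 68) -> rec(68, 7) -> rec(7, 5) -> rec(5, 2) -> rec(2, 1) -> rec(1, 0) -> 1

Answer: 1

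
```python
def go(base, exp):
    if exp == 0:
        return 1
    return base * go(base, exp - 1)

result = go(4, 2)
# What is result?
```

go(4, 2) = 4 * 4 = 16

Answer: 16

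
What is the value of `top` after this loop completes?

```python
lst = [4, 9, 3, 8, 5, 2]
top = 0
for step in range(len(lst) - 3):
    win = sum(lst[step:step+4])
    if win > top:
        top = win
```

Max sum of 4-element window in [4, 9, 3, 8, 5, 2]
`top` takes the values: 0 → 24 → 25

Answer: 25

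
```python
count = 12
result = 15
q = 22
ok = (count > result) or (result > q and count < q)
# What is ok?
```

Trace:
`count = 12` → count = 12
`result = 15` → result = 15
`q = 22` → q = 22
`ok = (count > result) or (result > q and count < q)` → ok = False
So ok = False

Answer: False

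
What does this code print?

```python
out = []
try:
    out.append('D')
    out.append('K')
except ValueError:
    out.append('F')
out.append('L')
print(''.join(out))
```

Execution trace: 'D' (try body) → 'K' (try body, no exception) → 'L' (after the try/except). Output: DKL

Answer: DKL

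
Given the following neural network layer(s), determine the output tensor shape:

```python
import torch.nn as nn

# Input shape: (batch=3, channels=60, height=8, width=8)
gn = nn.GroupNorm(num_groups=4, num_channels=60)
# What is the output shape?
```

Input: (3, 60, 8, 8) -> Output: (3, 60, 8, 8)

Answer: (3, 60, 8, 8)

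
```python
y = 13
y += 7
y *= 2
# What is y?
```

Trace:
`y = 13` → y = 13
`y += 7` → y = 20
`y *= 2` → y = 40
So y = 40

Answer: 40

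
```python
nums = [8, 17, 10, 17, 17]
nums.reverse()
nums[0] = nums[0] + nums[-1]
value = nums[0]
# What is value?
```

Trace:
`nums = [8, 17, 10, 17, 17]` → nums = [8, 17, 10, 17, 17]
`nums.reverse()` → nums = [17, 17, 10, 17, 8]
`nums[0] = nums[0] + nums[-1]` → nums = [25, 17, 10, 17, 8]
`value = nums[0]` → value = 25
So value = 25

Answer: 25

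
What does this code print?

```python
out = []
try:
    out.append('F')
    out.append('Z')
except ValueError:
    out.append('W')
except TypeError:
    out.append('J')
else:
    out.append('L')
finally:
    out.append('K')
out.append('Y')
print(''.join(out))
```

Execution trace: 'F' (try body) → 'Z' (try body, no exception) → 'L' (else) → 'K' (finally) → 'Y' (after the try/except). Output: FZLKY

Answer: FZLKY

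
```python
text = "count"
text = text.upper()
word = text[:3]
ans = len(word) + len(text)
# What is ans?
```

Trace:
`text = "count"` → text = 'count'
`text = text.upper()` → text = 'COUNT'
`word = text[:3]` → word = 'COU'
`ans = len(word) + len(text)` → ans = 8
So ans = 8

Answer: 8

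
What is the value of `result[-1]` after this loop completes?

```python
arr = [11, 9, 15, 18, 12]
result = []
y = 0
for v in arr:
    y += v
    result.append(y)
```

Cumulative sum ends at 65
`result` takes the values: [] → [11] → [11, 20] → [11, 20, 35] → [11, 20, 35, 53] → [11, 20, 35, 53, 65]
So `result[-1]` = 65

Answer: 65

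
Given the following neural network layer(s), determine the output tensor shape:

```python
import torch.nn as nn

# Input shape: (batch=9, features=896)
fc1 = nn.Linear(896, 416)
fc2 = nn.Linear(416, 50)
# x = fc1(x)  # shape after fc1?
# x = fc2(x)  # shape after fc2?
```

Input: (9, 896) -> after fc1: (9, 416) -> Output: (9, 50)

Answer: (9, 50)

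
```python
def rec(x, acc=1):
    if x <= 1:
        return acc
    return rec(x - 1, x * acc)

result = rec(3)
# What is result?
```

Accumulator trace (n, acc): (3, 1) -> (2, 3) -> (1, 6) -> return 6

Answer: 6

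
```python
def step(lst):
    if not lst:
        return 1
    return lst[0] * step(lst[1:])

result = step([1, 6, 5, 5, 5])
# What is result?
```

Product over [1, 6, 5, 5, 5] = 1 * 6 * 5 * 5 * 5 = 750

Answer: 750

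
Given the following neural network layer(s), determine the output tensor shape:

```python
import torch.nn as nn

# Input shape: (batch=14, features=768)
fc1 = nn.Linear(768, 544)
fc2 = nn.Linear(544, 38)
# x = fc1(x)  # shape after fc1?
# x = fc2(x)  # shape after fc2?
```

Input: (14, 768) -> after fc1: (14, 544) -> Output: (14, 38)

Answer: (14, 38)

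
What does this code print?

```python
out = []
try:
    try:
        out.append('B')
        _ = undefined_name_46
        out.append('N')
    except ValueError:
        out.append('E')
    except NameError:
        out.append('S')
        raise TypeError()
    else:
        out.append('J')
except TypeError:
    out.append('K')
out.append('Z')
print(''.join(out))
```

Execution trace: 'B' (inner try body) → 'S' (inner except NameError) → 'K' (outer except TypeError) → 'Z' (after the try/except). Output: BSKZ

Answer: BSKZ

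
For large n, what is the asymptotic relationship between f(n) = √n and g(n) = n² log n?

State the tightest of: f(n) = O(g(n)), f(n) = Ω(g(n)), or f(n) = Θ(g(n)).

√n vs n² log n: f(n) = O(g(n)) but not Ω(g(n)) — n² log n grows strictly faster than √n.

Answer: f(n) = O(g(n)) but not Ω(g(n)) — n² log n grows strictly faster than √n.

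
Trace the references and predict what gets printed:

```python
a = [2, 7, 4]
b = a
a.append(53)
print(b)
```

Key concept: basic list aliasing.
Step by step:
`a = [2, 7, 4]` → a = [2, 7, 4]
`b = a` → b = [2, 7, 4] (same object as a)
`a.append(53)` → a = [2, 7, 4, 53] (same object as b); b = [2, 7, 4, 53] (same object as a)
`print(b)` → prints [2, 7, 4, 53]

Answer: [2, 7, 4, 53]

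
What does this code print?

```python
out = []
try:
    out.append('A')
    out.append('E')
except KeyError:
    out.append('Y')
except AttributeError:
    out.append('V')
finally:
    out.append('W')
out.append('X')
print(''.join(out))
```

Execution trace: 'A' (try body) → 'E' (try body, no exception) → 'W' (finally) → 'X' (after the try/except). Output: AEWX

Answer: AEWX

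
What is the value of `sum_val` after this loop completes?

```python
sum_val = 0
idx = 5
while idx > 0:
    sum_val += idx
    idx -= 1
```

Sum 5 down to 1
`sum_val` takes the values: 0 → 5 → 9 → 12 → 14 → 15

Answer: 15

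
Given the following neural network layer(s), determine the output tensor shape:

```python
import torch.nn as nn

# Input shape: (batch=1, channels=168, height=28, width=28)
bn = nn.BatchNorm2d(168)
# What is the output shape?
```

Input: (1, 168, 28, 28) -> Output: (1, 168, 28, 28)

Answer: (1, 168, 28, 28)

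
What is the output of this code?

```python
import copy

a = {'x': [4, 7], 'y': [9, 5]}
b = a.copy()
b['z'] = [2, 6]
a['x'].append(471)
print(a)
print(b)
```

Key concept: shallow copy of dict with mutable values.
Step by step:
`a = {'x': [4, 7], 'y': [9, 5]}` → a = {'x': [4, 7], 'y': [9, 5]}
`b = a.copy()` → b = {'x': [4, 7], 'y': [9, 5]}
`b['z'] = [2, 6]` → b = {'x': [4, 7], 'y': [9, 5], 'z': [2, 6]}
`a['x'].append(471)` → a = {'x': [4, 7, 471], 'y': [9, 5]}; b = {'x': [4, 7, 471], 'y': [9, 5], 'z': [2, 6]}
`print(a)` → prints {'x': [4, 7, 471], 'y': [9, 5]}
`print(b)` → prints {'x': [4, 7, 471], 'y': [9, 5], 'z': [2, 6]}

Answer:
{'x': [4, 7, 471], 'y': [9, 5]}
{'x': [4, 7, 471], 'y': [9, 5], 'z': [2, 6]}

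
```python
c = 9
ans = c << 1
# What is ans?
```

Trace:
`c = 9` → c = 9
`ans = c << 1` → ans = 18
So ans = 18

Answer: 18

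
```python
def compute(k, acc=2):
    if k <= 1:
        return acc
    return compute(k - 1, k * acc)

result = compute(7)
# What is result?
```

Accumulator trace (n, acc): (7, 2) -> (6, 14) -> (5, 84) -> (4, 420) -> (3, 1680) -> (2, 5040) -> (1, 10080) -> return 10080

Answer: 10080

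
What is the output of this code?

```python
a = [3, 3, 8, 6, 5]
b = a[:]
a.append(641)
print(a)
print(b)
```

Key concept: slice [:] creates copy.
Step by step:
`a = [3, 3, 8, 6, 5]` → a = [3, 3, 8, 6, 5]
`b = a[:]` → b = [3, 3, 8, 6, 5]
`a.append(641)` → a = [3, 3, 8, 6, 5, 641]
`print(a)` → prints [3, 3, 8, 6, 5, 641]
`print(b)` → prints [3, 3, 8, 6, 5]

Answer:
[3, 3, 8, 6, 5, 641]
[3, 3, 8, 6, 5]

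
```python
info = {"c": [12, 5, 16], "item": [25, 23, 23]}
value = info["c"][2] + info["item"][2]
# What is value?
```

Trace:
`info = {"c": [12, 5, 16], "item": [25, 23, 23]}` → info = {'c': [12, 5, 16], 'item': [25, 23, 23]}
`value = info["c"][2] + info["item"][2]` → value = 39
So value = 39

Answer: 39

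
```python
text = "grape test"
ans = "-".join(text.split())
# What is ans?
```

Trace:
`text = "grape test"` → text = 'grape test'
`ans = "-".join(text.split())` → ans = 'grape-test'
So ans = 'grape-test'

Answer: 'grape-test'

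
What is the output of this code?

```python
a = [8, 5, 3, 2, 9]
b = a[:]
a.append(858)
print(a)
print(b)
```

Key concept: slice [:] creates copy.
Step by step:
`a = [8, 5, 3, 2, 9]` → a = [8, 5, 3, 2, 9]
`b = a[:]` → b = [8, 5, 3, 2, 9]
`a.append(858)` → a = [8, 5, 3, 2, 9, 858]
`print(a)` → prints [8, 5, 3, 2, 9, 858]
`print(b)` → prints [8, 5, 3, 2, 9]

Answer:
[8, 5, 3, 2, 9, 858]
[8, 5, 3, 2, 9]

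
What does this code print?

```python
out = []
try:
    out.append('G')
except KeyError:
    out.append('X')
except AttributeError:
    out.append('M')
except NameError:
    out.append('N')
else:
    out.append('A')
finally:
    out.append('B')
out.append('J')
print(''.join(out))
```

Execution trace: 'G' (try body, no exception) → 'A' (else) → 'B' (finally) → 'J' (after the try/except). Output: GABJ

Answer: GABJ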